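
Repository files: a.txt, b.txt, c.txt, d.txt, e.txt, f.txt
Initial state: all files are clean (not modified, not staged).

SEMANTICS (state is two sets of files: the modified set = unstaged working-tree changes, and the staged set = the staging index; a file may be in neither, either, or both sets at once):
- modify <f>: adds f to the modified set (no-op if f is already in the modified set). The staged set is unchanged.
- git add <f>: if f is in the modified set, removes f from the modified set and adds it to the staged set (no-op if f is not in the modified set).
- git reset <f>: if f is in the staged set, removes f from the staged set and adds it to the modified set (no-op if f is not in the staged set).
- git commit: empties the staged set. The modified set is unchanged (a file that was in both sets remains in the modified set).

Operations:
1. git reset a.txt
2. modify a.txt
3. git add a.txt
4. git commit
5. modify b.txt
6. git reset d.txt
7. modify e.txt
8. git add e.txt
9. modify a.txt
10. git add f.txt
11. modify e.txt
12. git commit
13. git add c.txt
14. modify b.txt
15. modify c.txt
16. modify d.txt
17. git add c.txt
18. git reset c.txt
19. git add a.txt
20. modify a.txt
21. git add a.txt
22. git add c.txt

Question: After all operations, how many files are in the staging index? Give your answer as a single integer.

Answer: 2

Derivation:
After op 1 (git reset a.txt): modified={none} staged={none}
After op 2 (modify a.txt): modified={a.txt} staged={none}
After op 3 (git add a.txt): modified={none} staged={a.txt}
After op 4 (git commit): modified={none} staged={none}
After op 5 (modify b.txt): modified={b.txt} staged={none}
After op 6 (git reset d.txt): modified={b.txt} staged={none}
After op 7 (modify e.txt): modified={b.txt, e.txt} staged={none}
After op 8 (git add e.txt): modified={b.txt} staged={e.txt}
After op 9 (modify a.txt): modified={a.txt, b.txt} staged={e.txt}
After op 10 (git add f.txt): modified={a.txt, b.txt} staged={e.txt}
After op 11 (modify e.txt): modified={a.txt, b.txt, e.txt} staged={e.txt}
After op 12 (git commit): modified={a.txt, b.txt, e.txt} staged={none}
After op 13 (git add c.txt): modified={a.txt, b.txt, e.txt} staged={none}
After op 14 (modify b.txt): modified={a.txt, b.txt, e.txt} staged={none}
After op 15 (modify c.txt): modified={a.txt, b.txt, c.txt, e.txt} staged={none}
After op 16 (modify d.txt): modified={a.txt, b.txt, c.txt, d.txt, e.txt} staged={none}
After op 17 (git add c.txt): modified={a.txt, b.txt, d.txt, e.txt} staged={c.txt}
After op 18 (git reset c.txt): modified={a.txt, b.txt, c.txt, d.txt, e.txt} staged={none}
After op 19 (git add a.txt): modified={b.txt, c.txt, d.txt, e.txt} staged={a.txt}
After op 20 (modify a.txt): modified={a.txt, b.txt, c.txt, d.txt, e.txt} staged={a.txt}
After op 21 (git add a.txt): modified={b.txt, c.txt, d.txt, e.txt} staged={a.txt}
After op 22 (git add c.txt): modified={b.txt, d.txt, e.txt} staged={a.txt, c.txt}
Final staged set: {a.txt, c.txt} -> count=2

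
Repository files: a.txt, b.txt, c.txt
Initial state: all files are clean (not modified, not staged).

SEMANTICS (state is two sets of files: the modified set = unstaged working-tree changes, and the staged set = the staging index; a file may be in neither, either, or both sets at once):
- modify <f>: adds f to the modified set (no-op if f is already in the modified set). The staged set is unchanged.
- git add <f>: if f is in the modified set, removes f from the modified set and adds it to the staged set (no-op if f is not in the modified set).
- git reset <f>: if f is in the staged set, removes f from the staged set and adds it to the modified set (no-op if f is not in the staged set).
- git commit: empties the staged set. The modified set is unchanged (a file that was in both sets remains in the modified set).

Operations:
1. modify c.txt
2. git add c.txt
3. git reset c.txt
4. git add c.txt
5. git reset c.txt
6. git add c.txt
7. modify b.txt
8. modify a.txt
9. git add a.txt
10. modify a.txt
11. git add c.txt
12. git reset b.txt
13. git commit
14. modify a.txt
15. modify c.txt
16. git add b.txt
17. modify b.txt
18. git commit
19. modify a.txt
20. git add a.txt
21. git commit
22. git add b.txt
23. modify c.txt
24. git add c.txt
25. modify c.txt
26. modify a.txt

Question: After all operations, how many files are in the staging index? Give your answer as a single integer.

After op 1 (modify c.txt): modified={c.txt} staged={none}
After op 2 (git add c.txt): modified={none} staged={c.txt}
After op 3 (git reset c.txt): modified={c.txt} staged={none}
After op 4 (git add c.txt): modified={none} staged={c.txt}
After op 5 (git reset c.txt): modified={c.txt} staged={none}
After op 6 (git add c.txt): modified={none} staged={c.txt}
After op 7 (modify b.txt): modified={b.txt} staged={c.txt}
After op 8 (modify a.txt): modified={a.txt, b.txt} staged={c.txt}
After op 9 (git add a.txt): modified={b.txt} staged={a.txt, c.txt}
After op 10 (modify a.txt): modified={a.txt, b.txt} staged={a.txt, c.txt}
After op 11 (git add c.txt): modified={a.txt, b.txt} staged={a.txt, c.txt}
After op 12 (git reset b.txt): modified={a.txt, b.txt} staged={a.txt, c.txt}
After op 13 (git commit): modified={a.txt, b.txt} staged={none}
After op 14 (modify a.txt): modified={a.txt, b.txt} staged={none}
After op 15 (modify c.txt): modified={a.txt, b.txt, c.txt} staged={none}
After op 16 (git add b.txt): modified={a.txt, c.txt} staged={b.txt}
After op 17 (modify b.txt): modified={a.txt, b.txt, c.txt} staged={b.txt}
After op 18 (git commit): modified={a.txt, b.txt, c.txt} staged={none}
After op 19 (modify a.txt): modified={a.txt, b.txt, c.txt} staged={none}
After op 20 (git add a.txt): modified={b.txt, c.txt} staged={a.txt}
After op 21 (git commit): modified={b.txt, c.txt} staged={none}
After op 22 (git add b.txt): modified={c.txt} staged={b.txt}
After op 23 (modify c.txt): modified={c.txt} staged={b.txt}
After op 24 (git add c.txt): modified={none} staged={b.txt, c.txt}
After op 25 (modify c.txt): modified={c.txt} staged={b.txt, c.txt}
After op 26 (modify a.txt): modified={a.txt, c.txt} staged={b.txt, c.txt}
Final staged set: {b.txt, c.txt} -> count=2

Answer: 2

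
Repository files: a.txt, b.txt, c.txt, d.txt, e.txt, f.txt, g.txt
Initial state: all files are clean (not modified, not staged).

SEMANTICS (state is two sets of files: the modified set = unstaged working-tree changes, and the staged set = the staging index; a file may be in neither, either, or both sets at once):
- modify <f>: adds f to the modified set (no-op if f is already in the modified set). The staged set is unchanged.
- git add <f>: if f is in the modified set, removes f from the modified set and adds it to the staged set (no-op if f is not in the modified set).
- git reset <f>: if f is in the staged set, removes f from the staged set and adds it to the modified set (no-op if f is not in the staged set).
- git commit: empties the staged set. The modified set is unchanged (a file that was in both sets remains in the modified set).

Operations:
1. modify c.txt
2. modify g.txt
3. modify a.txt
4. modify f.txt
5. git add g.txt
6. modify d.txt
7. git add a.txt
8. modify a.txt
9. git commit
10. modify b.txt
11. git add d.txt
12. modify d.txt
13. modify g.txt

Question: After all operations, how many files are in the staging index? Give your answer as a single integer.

After op 1 (modify c.txt): modified={c.txt} staged={none}
After op 2 (modify g.txt): modified={c.txt, g.txt} staged={none}
After op 3 (modify a.txt): modified={a.txt, c.txt, g.txt} staged={none}
After op 4 (modify f.txt): modified={a.txt, c.txt, f.txt, g.txt} staged={none}
After op 5 (git add g.txt): modified={a.txt, c.txt, f.txt} staged={g.txt}
After op 6 (modify d.txt): modified={a.txt, c.txt, d.txt, f.txt} staged={g.txt}
After op 7 (git add a.txt): modified={c.txt, d.txt, f.txt} staged={a.txt, g.txt}
After op 8 (modify a.txt): modified={a.txt, c.txt, d.txt, f.txt} staged={a.txt, g.txt}
After op 9 (git commit): modified={a.txt, c.txt, d.txt, f.txt} staged={none}
After op 10 (modify b.txt): modified={a.txt, b.txt, c.txt, d.txt, f.txt} staged={none}
After op 11 (git add d.txt): modified={a.txt, b.txt, c.txt, f.txt} staged={d.txt}
After op 12 (modify d.txt): modified={a.txt, b.txt, c.txt, d.txt, f.txt} staged={d.txt}
After op 13 (modify g.txt): modified={a.txt, b.txt, c.txt, d.txt, f.txt, g.txt} staged={d.txt}
Final staged set: {d.txt} -> count=1

Answer: 1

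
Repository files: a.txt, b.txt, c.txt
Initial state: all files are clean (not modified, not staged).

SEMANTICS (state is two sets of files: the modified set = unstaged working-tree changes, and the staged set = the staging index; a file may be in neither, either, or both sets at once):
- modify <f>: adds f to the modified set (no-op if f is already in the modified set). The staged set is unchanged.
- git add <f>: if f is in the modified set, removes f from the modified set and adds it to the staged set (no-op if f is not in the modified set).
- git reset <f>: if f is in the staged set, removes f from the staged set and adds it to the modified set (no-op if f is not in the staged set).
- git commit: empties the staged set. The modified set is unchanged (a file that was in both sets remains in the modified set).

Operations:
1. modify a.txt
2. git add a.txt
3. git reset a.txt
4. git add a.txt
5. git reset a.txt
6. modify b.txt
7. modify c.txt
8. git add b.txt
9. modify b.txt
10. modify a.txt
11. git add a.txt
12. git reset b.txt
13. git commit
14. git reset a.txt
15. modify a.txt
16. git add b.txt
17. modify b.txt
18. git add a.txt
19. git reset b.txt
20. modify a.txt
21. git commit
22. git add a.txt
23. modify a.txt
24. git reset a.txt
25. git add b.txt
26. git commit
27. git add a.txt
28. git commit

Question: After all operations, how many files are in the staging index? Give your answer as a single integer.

Answer: 0

Derivation:
After op 1 (modify a.txt): modified={a.txt} staged={none}
After op 2 (git add a.txt): modified={none} staged={a.txt}
After op 3 (git reset a.txt): modified={a.txt} staged={none}
After op 4 (git add a.txt): modified={none} staged={a.txt}
After op 5 (git reset a.txt): modified={a.txt} staged={none}
After op 6 (modify b.txt): modified={a.txt, b.txt} staged={none}
After op 7 (modify c.txt): modified={a.txt, b.txt, c.txt} staged={none}
After op 8 (git add b.txt): modified={a.txt, c.txt} staged={b.txt}
After op 9 (modify b.txt): modified={a.txt, b.txt, c.txt} staged={b.txt}
After op 10 (modify a.txt): modified={a.txt, b.txt, c.txt} staged={b.txt}
After op 11 (git add a.txt): modified={b.txt, c.txt} staged={a.txt, b.txt}
After op 12 (git reset b.txt): modified={b.txt, c.txt} staged={a.txt}
After op 13 (git commit): modified={b.txt, c.txt} staged={none}
After op 14 (git reset a.txt): modified={b.txt, c.txt} staged={none}
After op 15 (modify a.txt): modified={a.txt, b.txt, c.txt} staged={none}
After op 16 (git add b.txt): modified={a.txt, c.txt} staged={b.txt}
After op 17 (modify b.txt): modified={a.txt, b.txt, c.txt} staged={b.txt}
After op 18 (git add a.txt): modified={b.txt, c.txt} staged={a.txt, b.txt}
After op 19 (git reset b.txt): modified={b.txt, c.txt} staged={a.txt}
After op 20 (modify a.txt): modified={a.txt, b.txt, c.txt} staged={a.txt}
After op 21 (git commit): modified={a.txt, b.txt, c.txt} staged={none}
After op 22 (git add a.txt): modified={b.txt, c.txt} staged={a.txt}
After op 23 (modify a.txt): modified={a.txt, b.txt, c.txt} staged={a.txt}
After op 24 (git reset a.txt): modified={a.txt, b.txt, c.txt} staged={none}
After op 25 (git add b.txt): modified={a.txt, c.txt} staged={b.txt}
After op 26 (git commit): modified={a.txt, c.txt} staged={none}
After op 27 (git add a.txt): modified={c.txt} staged={a.txt}
After op 28 (git commit): modified={c.txt} staged={none}
Final staged set: {none} -> count=0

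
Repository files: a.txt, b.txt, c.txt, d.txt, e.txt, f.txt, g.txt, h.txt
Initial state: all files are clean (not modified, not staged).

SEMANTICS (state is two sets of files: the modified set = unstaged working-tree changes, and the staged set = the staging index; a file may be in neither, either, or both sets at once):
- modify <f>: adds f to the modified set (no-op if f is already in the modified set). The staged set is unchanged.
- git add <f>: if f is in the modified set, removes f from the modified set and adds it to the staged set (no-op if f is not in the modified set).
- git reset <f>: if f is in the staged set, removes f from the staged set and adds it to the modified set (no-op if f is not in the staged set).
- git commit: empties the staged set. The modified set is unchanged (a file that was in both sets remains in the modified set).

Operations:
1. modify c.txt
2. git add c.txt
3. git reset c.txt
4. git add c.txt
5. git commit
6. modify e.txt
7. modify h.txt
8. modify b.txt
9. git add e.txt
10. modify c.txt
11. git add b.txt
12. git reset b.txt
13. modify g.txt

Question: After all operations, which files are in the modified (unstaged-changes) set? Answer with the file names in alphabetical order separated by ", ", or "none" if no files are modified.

After op 1 (modify c.txt): modified={c.txt} staged={none}
After op 2 (git add c.txt): modified={none} staged={c.txt}
After op 3 (git reset c.txt): modified={c.txt} staged={none}
After op 4 (git add c.txt): modified={none} staged={c.txt}
After op 5 (git commit): modified={none} staged={none}
After op 6 (modify e.txt): modified={e.txt} staged={none}
After op 7 (modify h.txt): modified={e.txt, h.txt} staged={none}
After op 8 (modify b.txt): modified={b.txt, e.txt, h.txt} staged={none}
After op 9 (git add e.txt): modified={b.txt, h.txt} staged={e.txt}
After op 10 (modify c.txt): modified={b.txt, c.txt, h.txt} staged={e.txt}
After op 11 (git add b.txt): modified={c.txt, h.txt} staged={b.txt, e.txt}
After op 12 (git reset b.txt): modified={b.txt, c.txt, h.txt} staged={e.txt}
After op 13 (modify g.txt): modified={b.txt, c.txt, g.txt, h.txt} staged={e.txt}

Answer: b.txt, c.txt, g.txt, h.txt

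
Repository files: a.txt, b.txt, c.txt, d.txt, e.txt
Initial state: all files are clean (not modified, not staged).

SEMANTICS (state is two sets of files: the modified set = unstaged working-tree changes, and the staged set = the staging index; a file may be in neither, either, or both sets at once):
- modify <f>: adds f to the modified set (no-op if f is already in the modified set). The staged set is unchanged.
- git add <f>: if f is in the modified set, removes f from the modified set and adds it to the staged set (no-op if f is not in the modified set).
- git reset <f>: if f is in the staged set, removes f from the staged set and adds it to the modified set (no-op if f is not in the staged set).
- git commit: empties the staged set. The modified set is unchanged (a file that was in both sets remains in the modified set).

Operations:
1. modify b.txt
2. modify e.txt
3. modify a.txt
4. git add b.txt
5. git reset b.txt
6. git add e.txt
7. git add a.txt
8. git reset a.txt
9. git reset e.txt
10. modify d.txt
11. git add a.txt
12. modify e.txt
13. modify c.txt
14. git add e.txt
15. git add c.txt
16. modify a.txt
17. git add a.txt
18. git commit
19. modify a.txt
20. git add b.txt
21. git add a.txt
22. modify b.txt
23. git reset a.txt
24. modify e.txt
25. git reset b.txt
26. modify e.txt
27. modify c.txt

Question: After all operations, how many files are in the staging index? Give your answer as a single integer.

After op 1 (modify b.txt): modified={b.txt} staged={none}
After op 2 (modify e.txt): modified={b.txt, e.txt} staged={none}
After op 3 (modify a.txt): modified={a.txt, b.txt, e.txt} staged={none}
After op 4 (git add b.txt): modified={a.txt, e.txt} staged={b.txt}
After op 5 (git reset b.txt): modified={a.txt, b.txt, e.txt} staged={none}
After op 6 (git add e.txt): modified={a.txt, b.txt} staged={e.txt}
After op 7 (git add a.txt): modified={b.txt} staged={a.txt, e.txt}
After op 8 (git reset a.txt): modified={a.txt, b.txt} staged={e.txt}
After op 9 (git reset e.txt): modified={a.txt, b.txt, e.txt} staged={none}
After op 10 (modify d.txt): modified={a.txt, b.txt, d.txt, e.txt} staged={none}
After op 11 (git add a.txt): modified={b.txt, d.txt, e.txt} staged={a.txt}
After op 12 (modify e.txt): modified={b.txt, d.txt, e.txt} staged={a.txt}
After op 13 (modify c.txt): modified={b.txt, c.txt, d.txt, e.txt} staged={a.txt}
After op 14 (git add e.txt): modified={b.txt, c.txt, d.txt} staged={a.txt, e.txt}
After op 15 (git add c.txt): modified={b.txt, d.txt} staged={a.txt, c.txt, e.txt}
After op 16 (modify a.txt): modified={a.txt, b.txt, d.txt} staged={a.txt, c.txt, e.txt}
After op 17 (git add a.txt): modified={b.txt, d.txt} staged={a.txt, c.txt, e.txt}
After op 18 (git commit): modified={b.txt, d.txt} staged={none}
After op 19 (modify a.txt): modified={a.txt, b.txt, d.txt} staged={none}
After op 20 (git add b.txt): modified={a.txt, d.txt} staged={b.txt}
After op 21 (git add a.txt): modified={d.txt} staged={a.txt, b.txt}
After op 22 (modify b.txt): modified={b.txt, d.txt} staged={a.txt, b.txt}
After op 23 (git reset a.txt): modified={a.txt, b.txt, d.txt} staged={b.txt}
After op 24 (modify e.txt): modified={a.txt, b.txt, d.txt, e.txt} staged={b.txt}
After op 25 (git reset b.txt): modified={a.txt, b.txt, d.txt, e.txt} staged={none}
After op 26 (modify e.txt): modified={a.txt, b.txt, d.txt, e.txt} staged={none}
After op 27 (modify c.txt): modified={a.txt, b.txt, c.txt, d.txt, e.txt} staged={none}
Final staged set: {none} -> count=0

Answer: 0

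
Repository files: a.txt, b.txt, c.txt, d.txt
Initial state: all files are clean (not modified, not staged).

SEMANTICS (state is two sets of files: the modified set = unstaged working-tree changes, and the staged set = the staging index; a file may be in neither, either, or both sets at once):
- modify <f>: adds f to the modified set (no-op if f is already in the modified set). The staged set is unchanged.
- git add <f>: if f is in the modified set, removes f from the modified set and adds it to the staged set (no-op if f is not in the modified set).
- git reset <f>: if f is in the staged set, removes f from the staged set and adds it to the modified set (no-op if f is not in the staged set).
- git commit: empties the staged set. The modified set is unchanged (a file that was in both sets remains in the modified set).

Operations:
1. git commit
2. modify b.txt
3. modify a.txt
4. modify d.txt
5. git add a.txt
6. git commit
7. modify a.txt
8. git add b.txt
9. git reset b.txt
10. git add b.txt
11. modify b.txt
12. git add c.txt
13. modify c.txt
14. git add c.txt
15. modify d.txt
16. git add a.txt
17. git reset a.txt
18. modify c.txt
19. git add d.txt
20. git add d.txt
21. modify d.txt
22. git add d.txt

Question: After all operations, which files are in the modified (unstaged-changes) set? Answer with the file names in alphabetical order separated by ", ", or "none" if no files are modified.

After op 1 (git commit): modified={none} staged={none}
After op 2 (modify b.txt): modified={b.txt} staged={none}
After op 3 (modify a.txt): modified={a.txt, b.txt} staged={none}
After op 4 (modify d.txt): modified={a.txt, b.txt, d.txt} staged={none}
After op 5 (git add a.txt): modified={b.txt, d.txt} staged={a.txt}
After op 6 (git commit): modified={b.txt, d.txt} staged={none}
After op 7 (modify a.txt): modified={a.txt, b.txt, d.txt} staged={none}
After op 8 (git add b.txt): modified={a.txt, d.txt} staged={b.txt}
After op 9 (git reset b.txt): modified={a.txt, b.txt, d.txt} staged={none}
After op 10 (git add b.txt): modified={a.txt, d.txt} staged={b.txt}
After op 11 (modify b.txt): modified={a.txt, b.txt, d.txt} staged={b.txt}
After op 12 (git add c.txt): modified={a.txt, b.txt, d.txt} staged={b.txt}
After op 13 (modify c.txt): modified={a.txt, b.txt, c.txt, d.txt} staged={b.txt}
After op 14 (git add c.txt): modified={a.txt, b.txt, d.txt} staged={b.txt, c.txt}
After op 15 (modify d.txt): modified={a.txt, b.txt, d.txt} staged={b.txt, c.txt}
After op 16 (git add a.txt): modified={b.txt, d.txt} staged={a.txt, b.txt, c.txt}
After op 17 (git reset a.txt): modified={a.txt, b.txt, d.txt} staged={b.txt, c.txt}
After op 18 (modify c.txt): modified={a.txt, b.txt, c.txt, d.txt} staged={b.txt, c.txt}
After op 19 (git add d.txt): modified={a.txt, b.txt, c.txt} staged={b.txt, c.txt, d.txt}
After op 20 (git add d.txt): modified={a.txt, b.txt, c.txt} staged={b.txt, c.txt, d.txt}
After op 21 (modify d.txt): modified={a.txt, b.txt, c.txt, d.txt} staged={b.txt, c.txt, d.txt}
After op 22 (git add d.txt): modified={a.txt, b.txt, c.txt} staged={b.txt, c.txt, d.txt}

Answer: a.txt, b.txt, c.txt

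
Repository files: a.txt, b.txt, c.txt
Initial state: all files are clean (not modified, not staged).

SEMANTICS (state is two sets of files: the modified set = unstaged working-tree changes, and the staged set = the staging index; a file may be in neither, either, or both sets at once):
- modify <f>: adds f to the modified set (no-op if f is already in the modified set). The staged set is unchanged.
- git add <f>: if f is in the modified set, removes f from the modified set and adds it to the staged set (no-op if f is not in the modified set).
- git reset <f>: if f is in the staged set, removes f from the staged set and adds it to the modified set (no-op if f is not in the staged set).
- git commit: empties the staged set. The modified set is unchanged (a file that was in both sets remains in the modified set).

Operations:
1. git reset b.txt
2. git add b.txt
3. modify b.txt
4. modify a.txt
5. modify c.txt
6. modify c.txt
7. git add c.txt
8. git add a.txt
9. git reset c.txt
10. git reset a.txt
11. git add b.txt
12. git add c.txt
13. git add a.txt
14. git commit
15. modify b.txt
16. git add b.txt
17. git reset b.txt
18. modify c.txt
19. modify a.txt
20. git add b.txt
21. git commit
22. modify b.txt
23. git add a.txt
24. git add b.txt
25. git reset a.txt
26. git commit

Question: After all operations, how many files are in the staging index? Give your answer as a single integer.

After op 1 (git reset b.txt): modified={none} staged={none}
After op 2 (git add b.txt): modified={none} staged={none}
After op 3 (modify b.txt): modified={b.txt} staged={none}
After op 4 (modify a.txt): modified={a.txt, b.txt} staged={none}
After op 5 (modify c.txt): modified={a.txt, b.txt, c.txt} staged={none}
After op 6 (modify c.txt): modified={a.txt, b.txt, c.txt} staged={none}
After op 7 (git add c.txt): modified={a.txt, b.txt} staged={c.txt}
After op 8 (git add a.txt): modified={b.txt} staged={a.txt, c.txt}
After op 9 (git reset c.txt): modified={b.txt, c.txt} staged={a.txt}
After op 10 (git reset a.txt): modified={a.txt, b.txt, c.txt} staged={none}
After op 11 (git add b.txt): modified={a.txt, c.txt} staged={b.txt}
After op 12 (git add c.txt): modified={a.txt} staged={b.txt, c.txt}
After op 13 (git add a.txt): modified={none} staged={a.txt, b.txt, c.txt}
After op 14 (git commit): modified={none} staged={none}
After op 15 (modify b.txt): modified={b.txt} staged={none}
After op 16 (git add b.txt): modified={none} staged={b.txt}
After op 17 (git reset b.txt): modified={b.txt} staged={none}
After op 18 (modify c.txt): modified={b.txt, c.txt} staged={none}
After op 19 (modify a.txt): modified={a.txt, b.txt, c.txt} staged={none}
After op 20 (git add b.txt): modified={a.txt, c.txt} staged={b.txt}
After op 21 (git commit): modified={a.txt, c.txt} staged={none}
After op 22 (modify b.txt): modified={a.txt, b.txt, c.txt} staged={none}
After op 23 (git add a.txt): modified={b.txt, c.txt} staged={a.txt}
After op 24 (git add b.txt): modified={c.txt} staged={a.txt, b.txt}
After op 25 (git reset a.txt): modified={a.txt, c.txt} staged={b.txt}
After op 26 (git commit): modified={a.txt, c.txt} staged={none}
Final staged set: {none} -> count=0

Answer: 0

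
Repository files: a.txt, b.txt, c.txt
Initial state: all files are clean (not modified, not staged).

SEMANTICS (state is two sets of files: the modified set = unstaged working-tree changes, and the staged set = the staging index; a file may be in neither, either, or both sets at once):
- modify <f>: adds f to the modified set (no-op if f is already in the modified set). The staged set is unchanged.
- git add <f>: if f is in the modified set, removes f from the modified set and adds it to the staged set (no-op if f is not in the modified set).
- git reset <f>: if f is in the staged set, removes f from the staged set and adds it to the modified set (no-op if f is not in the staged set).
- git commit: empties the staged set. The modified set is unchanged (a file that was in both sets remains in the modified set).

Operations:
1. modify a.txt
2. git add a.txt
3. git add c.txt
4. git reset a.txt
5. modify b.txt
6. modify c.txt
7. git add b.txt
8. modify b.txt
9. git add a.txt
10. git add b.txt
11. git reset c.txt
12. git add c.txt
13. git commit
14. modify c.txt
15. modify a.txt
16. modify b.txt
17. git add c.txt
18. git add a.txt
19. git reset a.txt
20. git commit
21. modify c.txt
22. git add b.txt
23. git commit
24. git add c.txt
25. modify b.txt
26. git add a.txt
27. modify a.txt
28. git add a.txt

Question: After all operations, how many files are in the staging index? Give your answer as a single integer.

Answer: 2

Derivation:
After op 1 (modify a.txt): modified={a.txt} staged={none}
After op 2 (git add a.txt): modified={none} staged={a.txt}
After op 3 (git add c.txt): modified={none} staged={a.txt}
After op 4 (git reset a.txt): modified={a.txt} staged={none}
After op 5 (modify b.txt): modified={a.txt, b.txt} staged={none}
After op 6 (modify c.txt): modified={a.txt, b.txt, c.txt} staged={none}
After op 7 (git add b.txt): modified={a.txt, c.txt} staged={b.txt}
After op 8 (modify b.txt): modified={a.txt, b.txt, c.txt} staged={b.txt}
After op 9 (git add a.txt): modified={b.txt, c.txt} staged={a.txt, b.txt}
After op 10 (git add b.txt): modified={c.txt} staged={a.txt, b.txt}
After op 11 (git reset c.txt): modified={c.txt} staged={a.txt, b.txt}
After op 12 (git add c.txt): modified={none} staged={a.txt, b.txt, c.txt}
After op 13 (git commit): modified={none} staged={none}
After op 14 (modify c.txt): modified={c.txt} staged={none}
After op 15 (modify a.txt): modified={a.txt, c.txt} staged={none}
After op 16 (modify b.txt): modified={a.txt, b.txt, c.txt} staged={none}
After op 17 (git add c.txt): modified={a.txt, b.txt} staged={c.txt}
After op 18 (git add a.txt): modified={b.txt} staged={a.txt, c.txt}
After op 19 (git reset a.txt): modified={a.txt, b.txt} staged={c.txt}
After op 20 (git commit): modified={a.txt, b.txt} staged={none}
After op 21 (modify c.txt): modified={a.txt, b.txt, c.txt} staged={none}
After op 22 (git add b.txt): modified={a.txt, c.txt} staged={b.txt}
After op 23 (git commit): modified={a.txt, c.txt} staged={none}
After op 24 (git add c.txt): modified={a.txt} staged={c.txt}
After op 25 (modify b.txt): modified={a.txt, b.txt} staged={c.txt}
After op 26 (git add a.txt): modified={b.txt} staged={a.txt, c.txt}
After op 27 (modify a.txt): modified={a.txt, b.txt} staged={a.txt, c.txt}
After op 28 (git add a.txt): modified={b.txt} staged={a.txt, c.txt}
Final staged set: {a.txt, c.txt} -> count=2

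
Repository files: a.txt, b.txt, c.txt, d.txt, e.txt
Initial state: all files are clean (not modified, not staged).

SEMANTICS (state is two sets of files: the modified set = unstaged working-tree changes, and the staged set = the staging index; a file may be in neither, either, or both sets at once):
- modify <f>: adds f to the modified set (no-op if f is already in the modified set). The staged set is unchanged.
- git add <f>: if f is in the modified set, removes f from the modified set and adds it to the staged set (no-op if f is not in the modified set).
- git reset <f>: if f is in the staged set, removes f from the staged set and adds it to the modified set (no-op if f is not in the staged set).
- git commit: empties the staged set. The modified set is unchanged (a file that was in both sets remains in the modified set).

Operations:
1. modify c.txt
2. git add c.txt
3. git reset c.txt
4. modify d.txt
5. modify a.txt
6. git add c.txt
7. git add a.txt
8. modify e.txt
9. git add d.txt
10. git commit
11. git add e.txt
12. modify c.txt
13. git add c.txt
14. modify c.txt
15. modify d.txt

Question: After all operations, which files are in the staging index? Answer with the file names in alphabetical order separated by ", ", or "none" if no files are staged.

Answer: c.txt, e.txt

Derivation:
After op 1 (modify c.txt): modified={c.txt} staged={none}
After op 2 (git add c.txt): modified={none} staged={c.txt}
After op 3 (git reset c.txt): modified={c.txt} staged={none}
After op 4 (modify d.txt): modified={c.txt, d.txt} staged={none}
After op 5 (modify a.txt): modified={a.txt, c.txt, d.txt} staged={none}
After op 6 (git add c.txt): modified={a.txt, d.txt} staged={c.txt}
After op 7 (git add a.txt): modified={d.txt} staged={a.txt, c.txt}
After op 8 (modify e.txt): modified={d.txt, e.txt} staged={a.txt, c.txt}
After op 9 (git add d.txt): modified={e.txt} staged={a.txt, c.txt, d.txt}
After op 10 (git commit): modified={e.txt} staged={none}
After op 11 (git add e.txt): modified={none} staged={e.txt}
After op 12 (modify c.txt): modified={c.txt} staged={e.txt}
After op 13 (git add c.txt): modified={none} staged={c.txt, e.txt}
After op 14 (modify c.txt): modified={c.txt} staged={c.txt, e.txt}
After op 15 (modify d.txt): modified={c.txt, d.txt} staged={c.txt, e.txt}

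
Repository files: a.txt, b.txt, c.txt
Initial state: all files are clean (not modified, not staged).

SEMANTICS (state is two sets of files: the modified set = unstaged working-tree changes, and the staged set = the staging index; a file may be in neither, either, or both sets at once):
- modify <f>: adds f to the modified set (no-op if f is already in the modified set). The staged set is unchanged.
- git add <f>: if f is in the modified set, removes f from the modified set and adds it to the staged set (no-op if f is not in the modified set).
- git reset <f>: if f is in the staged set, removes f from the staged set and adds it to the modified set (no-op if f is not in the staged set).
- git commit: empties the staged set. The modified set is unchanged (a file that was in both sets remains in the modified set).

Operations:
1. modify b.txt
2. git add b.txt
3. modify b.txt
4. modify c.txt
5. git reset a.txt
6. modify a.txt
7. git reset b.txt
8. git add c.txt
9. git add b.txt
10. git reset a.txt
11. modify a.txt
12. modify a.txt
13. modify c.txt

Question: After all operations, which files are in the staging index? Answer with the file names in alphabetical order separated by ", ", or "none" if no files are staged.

Answer: b.txt, c.txt

Derivation:
After op 1 (modify b.txt): modified={b.txt} staged={none}
After op 2 (git add b.txt): modified={none} staged={b.txt}
After op 3 (modify b.txt): modified={b.txt} staged={b.txt}
After op 4 (modify c.txt): modified={b.txt, c.txt} staged={b.txt}
After op 5 (git reset a.txt): modified={b.txt, c.txt} staged={b.txt}
After op 6 (modify a.txt): modified={a.txt, b.txt, c.txt} staged={b.txt}
After op 7 (git reset b.txt): modified={a.txt, b.txt, c.txt} staged={none}
After op 8 (git add c.txt): modified={a.txt, b.txt} staged={c.txt}
After op 9 (git add b.txt): modified={a.txt} staged={b.txt, c.txt}
After op 10 (git reset a.txt): modified={a.txt} staged={b.txt, c.txt}
After op 11 (modify a.txt): modified={a.txt} staged={b.txt, c.txt}
After op 12 (modify a.txt): modified={a.txt} staged={b.txt, c.txt}
After op 13 (modify c.txt): modified={a.txt, c.txt} staged={b.txt, c.txt}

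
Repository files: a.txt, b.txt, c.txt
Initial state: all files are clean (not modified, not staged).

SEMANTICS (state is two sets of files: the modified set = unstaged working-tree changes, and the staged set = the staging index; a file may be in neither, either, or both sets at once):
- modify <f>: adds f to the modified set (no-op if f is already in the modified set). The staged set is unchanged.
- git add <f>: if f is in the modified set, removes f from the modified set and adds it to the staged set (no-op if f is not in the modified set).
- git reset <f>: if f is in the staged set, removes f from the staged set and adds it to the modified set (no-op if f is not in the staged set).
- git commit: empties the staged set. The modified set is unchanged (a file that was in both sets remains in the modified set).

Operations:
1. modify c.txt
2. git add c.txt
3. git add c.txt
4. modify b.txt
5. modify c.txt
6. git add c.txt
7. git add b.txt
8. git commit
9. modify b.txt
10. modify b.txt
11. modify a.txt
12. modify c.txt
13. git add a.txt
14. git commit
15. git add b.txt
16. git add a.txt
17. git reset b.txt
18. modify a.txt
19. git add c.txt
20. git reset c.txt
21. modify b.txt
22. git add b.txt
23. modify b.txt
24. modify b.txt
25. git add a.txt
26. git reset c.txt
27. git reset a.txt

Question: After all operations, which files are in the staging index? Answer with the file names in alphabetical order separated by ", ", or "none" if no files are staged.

After op 1 (modify c.txt): modified={c.txt} staged={none}
After op 2 (git add c.txt): modified={none} staged={c.txt}
After op 3 (git add c.txt): modified={none} staged={c.txt}
After op 4 (modify b.txt): modified={b.txt} staged={c.txt}
After op 5 (modify c.txt): modified={b.txt, c.txt} staged={c.txt}
After op 6 (git add c.txt): modified={b.txt} staged={c.txt}
After op 7 (git add b.txt): modified={none} staged={b.txt, c.txt}
After op 8 (git commit): modified={none} staged={none}
After op 9 (modify b.txt): modified={b.txt} staged={none}
After op 10 (modify b.txt): modified={b.txt} staged={none}
After op 11 (modify a.txt): modified={a.txt, b.txt} staged={none}
After op 12 (modify c.txt): modified={a.txt, b.txt, c.txt} staged={none}
After op 13 (git add a.txt): modified={b.txt, c.txt} staged={a.txt}
After op 14 (git commit): modified={b.txt, c.txt} staged={none}
After op 15 (git add b.txt): modified={c.txt} staged={b.txt}
After op 16 (git add a.txt): modified={c.txt} staged={b.txt}
After op 17 (git reset b.txt): modified={b.txt, c.txt} staged={none}
After op 18 (modify a.txt): modified={a.txt, b.txt, c.txt} staged={none}
After op 19 (git add c.txt): modified={a.txt, b.txt} staged={c.txt}
After op 20 (git reset c.txt): modified={a.txt, b.txt, c.txt} staged={none}
After op 21 (modify b.txt): modified={a.txt, b.txt, c.txt} staged={none}
After op 22 (git add b.txt): modified={a.txt, c.txt} staged={b.txt}
After op 23 (modify b.txt): modified={a.txt, b.txt, c.txt} staged={b.txt}
After op 24 (modify b.txt): modified={a.txt, b.txt, c.txt} staged={b.txt}
After op 25 (git add a.txt): modified={b.txt, c.txt} staged={a.txt, b.txt}
After op 26 (git reset c.txt): modified={b.txt, c.txt} staged={a.txt, b.txt}
After op 27 (git reset a.txt): modified={a.txt, b.txt, c.txt} staged={b.txt}

Answer: b.txt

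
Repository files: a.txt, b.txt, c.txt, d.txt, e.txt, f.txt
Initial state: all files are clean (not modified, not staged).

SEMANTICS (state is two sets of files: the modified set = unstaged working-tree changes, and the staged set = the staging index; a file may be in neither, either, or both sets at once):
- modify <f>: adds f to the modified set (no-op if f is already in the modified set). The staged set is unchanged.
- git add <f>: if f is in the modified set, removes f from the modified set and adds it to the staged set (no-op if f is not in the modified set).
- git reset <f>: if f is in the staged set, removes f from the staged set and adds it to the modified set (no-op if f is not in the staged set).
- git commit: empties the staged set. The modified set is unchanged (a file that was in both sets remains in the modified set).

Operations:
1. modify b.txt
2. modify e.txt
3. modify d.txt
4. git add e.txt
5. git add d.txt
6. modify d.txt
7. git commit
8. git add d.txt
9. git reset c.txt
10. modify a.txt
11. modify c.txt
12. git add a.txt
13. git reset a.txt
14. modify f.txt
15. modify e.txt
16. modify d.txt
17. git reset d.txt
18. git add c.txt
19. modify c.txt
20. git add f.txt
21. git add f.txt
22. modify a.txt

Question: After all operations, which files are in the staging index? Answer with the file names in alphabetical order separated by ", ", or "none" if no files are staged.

After op 1 (modify b.txt): modified={b.txt} staged={none}
After op 2 (modify e.txt): modified={b.txt, e.txt} staged={none}
After op 3 (modify d.txt): modified={b.txt, d.txt, e.txt} staged={none}
After op 4 (git add e.txt): modified={b.txt, d.txt} staged={e.txt}
After op 5 (git add d.txt): modified={b.txt} staged={d.txt, e.txt}
After op 6 (modify d.txt): modified={b.txt, d.txt} staged={d.txt, e.txt}
After op 7 (git commit): modified={b.txt, d.txt} staged={none}
After op 8 (git add d.txt): modified={b.txt} staged={d.txt}
After op 9 (git reset c.txt): modified={b.txt} staged={d.txt}
After op 10 (modify a.txt): modified={a.txt, b.txt} staged={d.txt}
After op 11 (modify c.txt): modified={a.txt, b.txt, c.txt} staged={d.txt}
After op 12 (git add a.txt): modified={b.txt, c.txt} staged={a.txt, d.txt}
After op 13 (git reset a.txt): modified={a.txt, b.txt, c.txt} staged={d.txt}
After op 14 (modify f.txt): modified={a.txt, b.txt, c.txt, f.txt} staged={d.txt}
After op 15 (modify e.txt): modified={a.txt, b.txt, c.txt, e.txt, f.txt} staged={d.txt}
After op 16 (modify d.txt): modified={a.txt, b.txt, c.txt, d.txt, e.txt, f.txt} staged={d.txt}
After op 17 (git reset d.txt): modified={a.txt, b.txt, c.txt, d.txt, e.txt, f.txt} staged={none}
After op 18 (git add c.txt): modified={a.txt, b.txt, d.txt, e.txt, f.txt} staged={c.txt}
After op 19 (modify c.txt): modified={a.txt, b.txt, c.txt, d.txt, e.txt, f.txt} staged={c.txt}
After op 20 (git add f.txt): modified={a.txt, b.txt, c.txt, d.txt, e.txt} staged={c.txt, f.txt}
After op 21 (git add f.txt): modified={a.txt, b.txt, c.txt, d.txt, e.txt} staged={c.txt, f.txt}
After op 22 (modify a.txt): modified={a.txt, b.txt, c.txt, d.txt, e.txt} staged={c.txt, f.txt}

Answer: c.txt, f.txt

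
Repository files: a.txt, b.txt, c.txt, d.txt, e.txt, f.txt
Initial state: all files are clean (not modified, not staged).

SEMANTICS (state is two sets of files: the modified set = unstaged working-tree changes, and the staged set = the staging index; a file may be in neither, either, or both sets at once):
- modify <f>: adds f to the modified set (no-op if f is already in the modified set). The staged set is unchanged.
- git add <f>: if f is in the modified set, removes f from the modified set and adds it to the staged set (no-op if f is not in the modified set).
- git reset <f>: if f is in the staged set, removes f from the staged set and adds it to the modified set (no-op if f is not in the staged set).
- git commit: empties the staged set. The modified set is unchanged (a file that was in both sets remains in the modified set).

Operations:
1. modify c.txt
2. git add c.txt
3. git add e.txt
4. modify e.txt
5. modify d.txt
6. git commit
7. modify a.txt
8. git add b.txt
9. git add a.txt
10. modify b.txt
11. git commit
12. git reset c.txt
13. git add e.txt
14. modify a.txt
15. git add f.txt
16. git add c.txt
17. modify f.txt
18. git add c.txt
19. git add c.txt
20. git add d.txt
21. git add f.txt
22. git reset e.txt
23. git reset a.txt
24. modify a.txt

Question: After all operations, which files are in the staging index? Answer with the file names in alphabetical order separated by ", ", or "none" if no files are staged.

Answer: d.txt, f.txt

Derivation:
After op 1 (modify c.txt): modified={c.txt} staged={none}
After op 2 (git add c.txt): modified={none} staged={c.txt}
After op 3 (git add e.txt): modified={none} staged={c.txt}
After op 4 (modify e.txt): modified={e.txt} staged={c.txt}
After op 5 (modify d.txt): modified={d.txt, e.txt} staged={c.txt}
After op 6 (git commit): modified={d.txt, e.txt} staged={none}
After op 7 (modify a.txt): modified={a.txt, d.txt, e.txt} staged={none}
After op 8 (git add b.txt): modified={a.txt, d.txt, e.txt} staged={none}
After op 9 (git add a.txt): modified={d.txt, e.txt} staged={a.txt}
After op 10 (modify b.txt): modified={b.txt, d.txt, e.txt} staged={a.txt}
After op 11 (git commit): modified={b.txt, d.txt, e.txt} staged={none}
After op 12 (git reset c.txt): modified={b.txt, d.txt, e.txt} staged={none}
After op 13 (git add e.txt): modified={b.txt, d.txt} staged={e.txt}
After op 14 (modify a.txt): modified={a.txt, b.txt, d.txt} staged={e.txt}
After op 15 (git add f.txt): modified={a.txt, b.txt, d.txt} staged={e.txt}
After op 16 (git add c.txt): modified={a.txt, b.txt, d.txt} staged={e.txt}
After op 17 (modify f.txt): modified={a.txt, b.txt, d.txt, f.txt} staged={e.txt}
After op 18 (git add c.txt): modified={a.txt, b.txt, d.txt, f.txt} staged={e.txt}
After op 19 (git add c.txt): modified={a.txt, b.txt, d.txt, f.txt} staged={e.txt}
After op 20 (git add d.txt): modified={a.txt, b.txt, f.txt} staged={d.txt, e.txt}
After op 21 (git add f.txt): modified={a.txt, b.txt} staged={d.txt, e.txt, f.txt}
After op 22 (git reset e.txt): modified={a.txt, b.txt, e.txt} staged={d.txt, f.txt}
After op 23 (git reset a.txt): modified={a.txt, b.txt, e.txt} staged={d.txt, f.txt}
After op 24 (modify a.txt): modified={a.txt, b.txt, e.txt} staged={d.txt, f.txt}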